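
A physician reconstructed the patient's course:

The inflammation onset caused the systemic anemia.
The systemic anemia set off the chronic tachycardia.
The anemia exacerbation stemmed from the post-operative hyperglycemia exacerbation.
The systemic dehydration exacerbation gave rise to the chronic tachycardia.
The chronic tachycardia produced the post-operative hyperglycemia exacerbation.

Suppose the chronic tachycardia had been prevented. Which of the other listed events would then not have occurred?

Downstream of the chronic tachycardia: the post-operative hyperglycemia exacerbation, the anemia exacerbation.

the anemia exacerbation, the post-operative hyperglycemia exacerbation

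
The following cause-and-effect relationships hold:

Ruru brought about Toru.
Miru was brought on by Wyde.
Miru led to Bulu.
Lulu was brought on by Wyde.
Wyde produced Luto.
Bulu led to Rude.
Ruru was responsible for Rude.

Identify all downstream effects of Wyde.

Bulu, Lulu, Luto, Miru, Rude

Direct effects: Luto, Lulu, Miru.
2 steps out: Bulu.
3 steps out: Rude.
Not reachable from it: Ruru, Toru.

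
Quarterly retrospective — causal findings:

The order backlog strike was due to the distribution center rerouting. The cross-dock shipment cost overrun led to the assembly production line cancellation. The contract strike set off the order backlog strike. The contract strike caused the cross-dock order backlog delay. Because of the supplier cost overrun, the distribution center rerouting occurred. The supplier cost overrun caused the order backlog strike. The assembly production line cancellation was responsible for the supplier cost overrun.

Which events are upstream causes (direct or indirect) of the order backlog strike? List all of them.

Immediate causes of the order backlog strike: the contract strike, the supplier cost overrun, the distribution center rerouting.
Further upstream: the cross-dock shipment cost overrun, the assembly production line cancellation.

the assembly production line cancellation, the contract strike, the cross-dock shipment cost overrun, the distribution center rerouting, the supplier cost overrun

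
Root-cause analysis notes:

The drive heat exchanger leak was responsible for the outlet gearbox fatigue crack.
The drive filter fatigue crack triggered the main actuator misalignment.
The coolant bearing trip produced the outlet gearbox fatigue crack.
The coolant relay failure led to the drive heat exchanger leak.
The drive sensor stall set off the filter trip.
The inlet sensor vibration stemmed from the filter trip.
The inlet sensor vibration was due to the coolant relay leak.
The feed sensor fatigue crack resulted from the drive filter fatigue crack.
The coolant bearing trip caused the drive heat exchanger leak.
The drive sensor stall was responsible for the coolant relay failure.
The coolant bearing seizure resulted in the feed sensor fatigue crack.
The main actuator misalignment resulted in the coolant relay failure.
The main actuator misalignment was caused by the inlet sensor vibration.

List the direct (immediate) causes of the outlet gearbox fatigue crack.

Upstream contributors include the drive sensor stall, the filter trip, the drive filter fatigue crack, the coolant relay leak, the inlet sensor vibration, the main actuator misalignment, the coolant relay failure, but only the coolant bearing trip, the drive heat exchanger leak feed directly into the outlet gearbox fatigue crack.

the coolant bearing trip, the drive heat exchanger leak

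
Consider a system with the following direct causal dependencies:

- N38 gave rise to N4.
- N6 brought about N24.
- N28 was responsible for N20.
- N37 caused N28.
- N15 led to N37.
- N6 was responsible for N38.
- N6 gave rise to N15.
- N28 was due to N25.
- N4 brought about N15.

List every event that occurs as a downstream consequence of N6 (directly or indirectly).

Direct effects: N38, N24, N15.
2 steps out: N4, N37.
3 steps out: N28.
4 steps out: N20.
Not reachable from it: N25.

N15, N20, N24, N28, N37, N38, N4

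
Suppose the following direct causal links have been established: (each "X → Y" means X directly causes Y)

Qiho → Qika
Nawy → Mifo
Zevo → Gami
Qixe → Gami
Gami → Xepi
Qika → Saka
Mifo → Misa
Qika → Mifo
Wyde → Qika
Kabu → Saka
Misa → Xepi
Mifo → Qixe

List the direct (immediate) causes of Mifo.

Upstream contributors include Qiho, Wyde, but only Nawy, Qika feed directly into Mifo.

Nawy, Qika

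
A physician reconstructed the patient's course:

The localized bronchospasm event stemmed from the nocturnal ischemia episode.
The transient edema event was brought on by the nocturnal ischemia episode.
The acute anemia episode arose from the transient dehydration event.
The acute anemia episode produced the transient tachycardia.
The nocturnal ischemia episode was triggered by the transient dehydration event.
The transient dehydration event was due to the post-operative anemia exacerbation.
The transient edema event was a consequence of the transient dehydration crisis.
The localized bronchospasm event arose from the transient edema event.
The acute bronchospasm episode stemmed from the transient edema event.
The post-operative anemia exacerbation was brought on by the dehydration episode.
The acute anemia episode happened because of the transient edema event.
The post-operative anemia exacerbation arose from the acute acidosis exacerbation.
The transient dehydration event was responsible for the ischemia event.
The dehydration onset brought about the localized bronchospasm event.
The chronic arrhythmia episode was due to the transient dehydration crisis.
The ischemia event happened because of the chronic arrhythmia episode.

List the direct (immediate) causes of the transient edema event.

the nocturnal ischemia episode, the transient dehydration crisis

Upstream contributors include the dehydration episode, the acute acidosis exacerbation, the post-operative anemia exacerbation, the transient dehydration event, but only the nocturnal ischemia episode, the transient dehydration crisis feed directly into the transient edema event.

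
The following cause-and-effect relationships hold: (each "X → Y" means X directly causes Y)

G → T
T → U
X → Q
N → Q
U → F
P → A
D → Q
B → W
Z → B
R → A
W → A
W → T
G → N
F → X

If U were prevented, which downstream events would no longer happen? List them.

Downstream of U: F, X, Q.
Of those, still caused via another path: Q.
The remainder have no surviving cause.

F, X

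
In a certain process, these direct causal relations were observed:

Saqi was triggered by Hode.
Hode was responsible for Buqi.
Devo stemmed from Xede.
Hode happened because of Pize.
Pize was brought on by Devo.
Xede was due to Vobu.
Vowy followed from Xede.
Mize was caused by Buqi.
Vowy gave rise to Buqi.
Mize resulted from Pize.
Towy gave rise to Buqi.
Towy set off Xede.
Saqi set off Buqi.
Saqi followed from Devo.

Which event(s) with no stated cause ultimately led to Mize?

Towy, Vobu

Tracing upstream from Mize: Mize ← Pize ← Devo ← Xede ← Vobu.
A separate upstream branch: Mize ← Buqi ← Towy.
Each of those chain origins has no stated cause.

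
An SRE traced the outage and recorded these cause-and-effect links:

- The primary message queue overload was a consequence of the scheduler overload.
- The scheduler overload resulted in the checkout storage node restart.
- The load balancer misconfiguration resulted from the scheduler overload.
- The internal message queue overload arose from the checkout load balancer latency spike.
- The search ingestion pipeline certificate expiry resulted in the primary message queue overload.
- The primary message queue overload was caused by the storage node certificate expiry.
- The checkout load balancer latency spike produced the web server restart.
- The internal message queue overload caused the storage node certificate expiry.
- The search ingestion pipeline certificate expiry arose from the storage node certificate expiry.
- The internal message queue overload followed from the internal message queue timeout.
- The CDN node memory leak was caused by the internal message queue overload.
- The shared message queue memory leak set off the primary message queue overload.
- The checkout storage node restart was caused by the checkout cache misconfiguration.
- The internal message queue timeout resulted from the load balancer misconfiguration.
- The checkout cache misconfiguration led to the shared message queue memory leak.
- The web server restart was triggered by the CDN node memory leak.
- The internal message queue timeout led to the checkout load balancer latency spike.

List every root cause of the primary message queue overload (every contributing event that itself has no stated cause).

Tracing upstream from the primary message queue overload: the primary message queue overload ← the shared message queue memory leak ← the checkout cache misconfiguration.
A separate upstream branch: the primary message queue overload ← the scheduler overload.
Each of those chain origins has no stated cause.

the checkout cache misconfiguration, the scheduler overload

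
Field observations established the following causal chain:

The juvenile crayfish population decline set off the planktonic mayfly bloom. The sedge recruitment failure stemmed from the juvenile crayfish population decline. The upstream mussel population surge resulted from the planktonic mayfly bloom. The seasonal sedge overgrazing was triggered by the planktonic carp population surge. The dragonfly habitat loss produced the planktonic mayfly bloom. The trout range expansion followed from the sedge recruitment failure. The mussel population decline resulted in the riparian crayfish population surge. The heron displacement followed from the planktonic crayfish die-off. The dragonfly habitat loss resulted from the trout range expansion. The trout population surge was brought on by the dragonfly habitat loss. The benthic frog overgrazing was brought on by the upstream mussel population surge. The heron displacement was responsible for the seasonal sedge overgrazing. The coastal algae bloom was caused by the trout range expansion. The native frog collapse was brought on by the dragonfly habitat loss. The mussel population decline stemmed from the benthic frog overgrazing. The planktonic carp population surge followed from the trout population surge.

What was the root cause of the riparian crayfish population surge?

the juvenile crayfish population decline

Tracing upstream from the riparian crayfish population surge: the riparian crayfish population surge ← the mussel population decline ← the benthic frog overgrazing ← the upstream mussel population surge ← the planktonic mayfly bloom ← the juvenile crayfish population decline.
The juvenile crayfish population decline has no stated cause, so it is the root.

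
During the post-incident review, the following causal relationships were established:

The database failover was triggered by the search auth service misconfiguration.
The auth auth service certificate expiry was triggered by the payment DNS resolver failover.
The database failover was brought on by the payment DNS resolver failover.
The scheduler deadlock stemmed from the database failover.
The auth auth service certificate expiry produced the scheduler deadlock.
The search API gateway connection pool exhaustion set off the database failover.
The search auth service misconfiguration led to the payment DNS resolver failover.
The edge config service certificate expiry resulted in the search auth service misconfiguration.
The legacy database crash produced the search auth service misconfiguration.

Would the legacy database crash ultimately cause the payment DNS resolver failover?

Yes

There is a causal chain: the legacy database crash → the search auth service misconfiguration → the payment DNS resolver failover.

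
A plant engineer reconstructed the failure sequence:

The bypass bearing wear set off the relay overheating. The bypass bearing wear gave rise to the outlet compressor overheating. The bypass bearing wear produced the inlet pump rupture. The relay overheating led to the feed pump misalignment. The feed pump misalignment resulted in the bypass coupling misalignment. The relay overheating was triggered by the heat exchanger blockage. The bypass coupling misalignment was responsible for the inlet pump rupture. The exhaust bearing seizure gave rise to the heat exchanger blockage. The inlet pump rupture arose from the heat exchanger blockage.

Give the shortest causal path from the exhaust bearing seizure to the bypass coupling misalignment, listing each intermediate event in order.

the exhaust bearing seizure → the heat exchanger blockage
the heat exchanger blockage → the relay overheating
the relay overheating → the feed pump misalignment
the feed pump misalignment → the bypass coupling misalignment
Length: 4 steps.

the exhaust bearing seizure → the heat exchanger blockage → the relay overheating → the feed pump misalignment → the bypass coupling misalignment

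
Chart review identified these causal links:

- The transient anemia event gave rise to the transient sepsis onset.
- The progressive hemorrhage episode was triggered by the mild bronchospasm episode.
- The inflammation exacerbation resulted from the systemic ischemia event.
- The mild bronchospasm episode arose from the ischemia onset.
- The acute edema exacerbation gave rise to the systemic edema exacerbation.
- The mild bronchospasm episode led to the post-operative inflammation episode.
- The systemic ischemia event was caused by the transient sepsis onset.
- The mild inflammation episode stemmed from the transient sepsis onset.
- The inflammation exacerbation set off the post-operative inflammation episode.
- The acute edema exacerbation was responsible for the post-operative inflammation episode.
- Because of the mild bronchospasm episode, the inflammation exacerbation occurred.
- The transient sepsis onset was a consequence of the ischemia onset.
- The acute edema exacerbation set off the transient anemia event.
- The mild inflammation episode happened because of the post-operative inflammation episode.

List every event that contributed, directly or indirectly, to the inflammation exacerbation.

Immediate causes of the inflammation exacerbation: the mild bronchospasm episode, the systemic ischemia event.
Further upstream: the acute edema exacerbation, the ischemia onset, the transient anemia event, the transient sepsis onset.

the acute edema exacerbation, the ischemia onset, the mild bronchospasm episode, the systemic ischemia event, the transient anemia event, the transient sepsis onset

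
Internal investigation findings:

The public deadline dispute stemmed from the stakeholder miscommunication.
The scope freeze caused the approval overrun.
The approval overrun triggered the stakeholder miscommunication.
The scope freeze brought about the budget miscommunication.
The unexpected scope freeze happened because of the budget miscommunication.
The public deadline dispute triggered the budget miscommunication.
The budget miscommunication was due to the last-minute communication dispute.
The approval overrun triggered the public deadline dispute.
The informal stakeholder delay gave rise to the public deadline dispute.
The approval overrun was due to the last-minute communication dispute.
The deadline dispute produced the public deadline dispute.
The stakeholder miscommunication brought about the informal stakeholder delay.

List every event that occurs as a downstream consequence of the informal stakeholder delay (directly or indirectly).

Direct effects: the public deadline dispute.
2 steps out: the budget miscommunication.
3 steps out: the unexpected scope freeze.
Not reachable from it: the last-minute communication dispute, the scope freeze, the deadline dispute, the approval overrun, the stakeholder miscommunication.

the budget miscommunication, the public deadline dispute, the unexpected scope freeze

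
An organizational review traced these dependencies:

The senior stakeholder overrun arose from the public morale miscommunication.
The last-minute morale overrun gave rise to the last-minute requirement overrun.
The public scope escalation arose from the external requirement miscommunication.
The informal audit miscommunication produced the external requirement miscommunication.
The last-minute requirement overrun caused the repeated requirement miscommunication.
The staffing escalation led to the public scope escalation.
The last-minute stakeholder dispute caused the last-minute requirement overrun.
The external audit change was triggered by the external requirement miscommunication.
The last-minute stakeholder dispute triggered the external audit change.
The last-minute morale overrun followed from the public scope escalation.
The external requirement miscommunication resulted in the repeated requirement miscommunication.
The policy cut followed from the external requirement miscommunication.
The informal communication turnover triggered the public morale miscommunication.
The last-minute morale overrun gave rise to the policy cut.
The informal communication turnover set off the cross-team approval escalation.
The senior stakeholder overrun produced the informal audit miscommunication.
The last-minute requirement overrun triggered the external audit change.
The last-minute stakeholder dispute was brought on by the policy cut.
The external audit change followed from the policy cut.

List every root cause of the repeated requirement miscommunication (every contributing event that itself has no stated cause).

Tracing upstream from the repeated requirement miscommunication: the repeated requirement miscommunication ← the last-minute requirement overrun ← the last-minute morale overrun ← the public scope escalation ← the staffing escalation.
A separate upstream branch: the repeated requirement miscommunication ← the external requirement miscommunication ← the informal audit miscommunication ← the senior stakeholder overrun ← the public morale miscommunication ← the informal communication turnover.
Each of those chain origins has no stated cause.

the informal communication turnover, the staffing escalation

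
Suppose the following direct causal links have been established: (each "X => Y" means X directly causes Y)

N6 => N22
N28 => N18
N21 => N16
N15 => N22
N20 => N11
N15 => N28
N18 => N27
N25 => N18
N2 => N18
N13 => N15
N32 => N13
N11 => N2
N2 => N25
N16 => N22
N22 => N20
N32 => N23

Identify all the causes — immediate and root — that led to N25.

N11, N13, N15, N16, N2, N20, N21, N22, N32, N6

Immediate cause of N25: N2.
Further upstream: N21, N32, N6, N13, N15, N16, N22, N20, N11.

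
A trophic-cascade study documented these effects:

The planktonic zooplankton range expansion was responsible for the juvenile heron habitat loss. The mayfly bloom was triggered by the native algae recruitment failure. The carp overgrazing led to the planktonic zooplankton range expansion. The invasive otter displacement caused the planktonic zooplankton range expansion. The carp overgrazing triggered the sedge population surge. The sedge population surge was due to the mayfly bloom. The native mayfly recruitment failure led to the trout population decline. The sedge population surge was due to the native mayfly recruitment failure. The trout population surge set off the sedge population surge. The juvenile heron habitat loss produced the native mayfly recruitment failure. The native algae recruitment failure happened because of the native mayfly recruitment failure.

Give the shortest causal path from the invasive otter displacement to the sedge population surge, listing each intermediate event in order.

the invasive otter displacement → the planktonic zooplankton range expansion
the planktonic zooplankton range expansion → the juvenile heron habitat loss
the juvenile heron habitat loss → the native mayfly recruitment failure
the native mayfly recruitment failure → the sedge population surge
Length: 4 steps.

the invasive otter displacement → the planktonic zooplankton range expansion → the juvenile heron habitat loss → the native mayfly recruitment failure → the sedge population surge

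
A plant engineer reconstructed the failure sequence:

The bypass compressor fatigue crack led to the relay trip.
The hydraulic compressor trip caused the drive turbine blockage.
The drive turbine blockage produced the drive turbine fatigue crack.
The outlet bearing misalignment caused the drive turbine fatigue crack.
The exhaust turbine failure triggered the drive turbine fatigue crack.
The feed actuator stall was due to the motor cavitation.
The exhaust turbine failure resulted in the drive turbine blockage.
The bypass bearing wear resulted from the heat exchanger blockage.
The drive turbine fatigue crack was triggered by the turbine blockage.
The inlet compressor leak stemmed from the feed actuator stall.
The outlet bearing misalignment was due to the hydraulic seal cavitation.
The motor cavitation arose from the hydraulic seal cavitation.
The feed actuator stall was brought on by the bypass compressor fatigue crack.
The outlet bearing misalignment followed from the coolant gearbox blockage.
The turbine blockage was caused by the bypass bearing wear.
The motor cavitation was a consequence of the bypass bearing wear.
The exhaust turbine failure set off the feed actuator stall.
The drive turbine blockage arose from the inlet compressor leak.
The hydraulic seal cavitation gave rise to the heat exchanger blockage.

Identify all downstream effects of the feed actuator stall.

Direct effects: the inlet compressor leak.
2 steps out: the drive turbine blockage.
3 steps out: the drive turbine fatigue crack.
Not reachable from it: the hydraulic seal cavitation, the bypass compressor fatigue crack, the heat exchanger blockage, the bypass bearing wear, the hydraulic compressor trip, the exhaust turbine failure, the coolant gearbox blockage, the motor cavitation, the relay trip, the outlet bearing misalignment, the turbine blockage.

the drive turbine blockage, the drive turbine fatigue crack, the inlet compressor leak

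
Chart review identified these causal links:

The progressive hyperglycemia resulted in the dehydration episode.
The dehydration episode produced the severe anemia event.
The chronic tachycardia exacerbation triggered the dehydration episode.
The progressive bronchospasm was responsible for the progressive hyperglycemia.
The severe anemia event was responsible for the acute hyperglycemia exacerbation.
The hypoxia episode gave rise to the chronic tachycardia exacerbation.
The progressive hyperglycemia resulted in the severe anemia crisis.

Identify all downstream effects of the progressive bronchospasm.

the acute hyperglycemia exacerbation, the dehydration episode, the progressive hyperglycemia, the severe anemia crisis, the severe anemia event

Direct effects: the progressive hyperglycemia.
2 steps out: the dehydration episode, the severe anemia crisis.
3 steps out: the severe anemia event.
4 steps out: the acute hyperglycemia exacerbation.
Not reachable from it: the hypoxia episode, the chronic tachycardia exacerbation.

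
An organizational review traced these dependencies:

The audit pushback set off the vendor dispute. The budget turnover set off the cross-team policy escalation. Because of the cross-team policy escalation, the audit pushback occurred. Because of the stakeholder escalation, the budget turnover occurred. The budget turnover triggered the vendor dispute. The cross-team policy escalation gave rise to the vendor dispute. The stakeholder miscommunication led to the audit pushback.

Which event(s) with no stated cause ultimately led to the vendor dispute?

Tracing upstream from the vendor dispute: the vendor dispute ← the budget turnover ← the stakeholder escalation.
A separate upstream branch: the vendor dispute ← the audit pushback ← the stakeholder miscommunication.
Each of those chain origins has no stated cause.

the stakeholder escalation, the stakeholder miscommunication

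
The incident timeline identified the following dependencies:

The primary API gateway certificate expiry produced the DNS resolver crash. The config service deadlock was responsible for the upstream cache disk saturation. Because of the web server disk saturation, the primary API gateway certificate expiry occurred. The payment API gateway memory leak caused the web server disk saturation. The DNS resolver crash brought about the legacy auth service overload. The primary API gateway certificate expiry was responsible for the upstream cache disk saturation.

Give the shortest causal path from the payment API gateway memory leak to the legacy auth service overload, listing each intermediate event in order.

the payment API gateway memory leak → the web server disk saturation
the web server disk saturation → the primary API gateway certificate expiry
the primary API gateway certificate expiry → the DNS resolver crash
the DNS resolver crash → the legacy auth service overload
Length: 4 steps.

the payment API gateway memory leak → the web server disk saturation → the primary API gateway certificate expiry → the DNS resolver crash → the legacy auth service overload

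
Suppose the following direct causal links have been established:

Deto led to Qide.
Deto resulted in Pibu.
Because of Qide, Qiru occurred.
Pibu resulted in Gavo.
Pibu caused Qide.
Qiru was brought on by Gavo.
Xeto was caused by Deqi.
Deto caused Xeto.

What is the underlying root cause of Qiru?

Tracing upstream from Qiru: Qiru ← Qide ← Deto.
Deto has no stated cause, so it is the root.

Deto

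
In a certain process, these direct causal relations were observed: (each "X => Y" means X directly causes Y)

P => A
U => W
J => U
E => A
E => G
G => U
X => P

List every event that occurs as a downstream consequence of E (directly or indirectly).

A, G, U, W

Direct effects: G, A.
2 steps out: U.
3 steps out: W.
Not reachable from it: X, P, J.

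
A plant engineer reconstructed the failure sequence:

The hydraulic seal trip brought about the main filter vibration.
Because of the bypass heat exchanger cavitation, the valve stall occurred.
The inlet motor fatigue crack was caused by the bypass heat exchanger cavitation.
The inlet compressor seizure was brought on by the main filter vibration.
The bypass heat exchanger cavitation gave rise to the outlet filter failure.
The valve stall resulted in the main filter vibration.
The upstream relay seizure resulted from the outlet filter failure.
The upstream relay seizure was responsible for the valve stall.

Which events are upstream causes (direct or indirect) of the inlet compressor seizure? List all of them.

Immediate cause of the inlet compressor seizure: the main filter vibration.
Further upstream: the bypass heat exchanger cavitation, the outlet filter failure, the upstream relay seizure, the valve stall, the hydraulic seal trip.

the bypass heat exchanger cavitation, the hydraulic seal trip, the main filter vibration, the outlet filter failure, the upstream relay seizure, the valve stall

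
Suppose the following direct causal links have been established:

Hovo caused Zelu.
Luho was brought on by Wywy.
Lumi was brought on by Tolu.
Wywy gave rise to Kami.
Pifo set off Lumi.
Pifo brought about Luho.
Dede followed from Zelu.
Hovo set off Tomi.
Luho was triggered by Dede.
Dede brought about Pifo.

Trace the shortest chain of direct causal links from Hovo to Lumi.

Hovo → Zelu
Zelu → Dede
Dede → Pifo
Pifo → Lumi
Length: 4 steps.

Hovo → Zelu → Dede → Pifo → Lumi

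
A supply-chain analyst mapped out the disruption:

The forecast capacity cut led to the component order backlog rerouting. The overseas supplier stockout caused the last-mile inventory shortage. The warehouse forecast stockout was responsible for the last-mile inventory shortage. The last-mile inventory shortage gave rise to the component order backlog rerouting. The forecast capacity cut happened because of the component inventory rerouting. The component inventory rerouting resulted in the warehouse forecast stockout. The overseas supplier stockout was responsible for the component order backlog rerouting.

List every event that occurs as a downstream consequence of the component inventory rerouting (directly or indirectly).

Direct effects: the forecast capacity cut, the warehouse forecast stockout.
2 steps out: the last-mile inventory shortage, the component order backlog rerouting.
Not reachable from it: the overseas supplier stockout.

the component order backlog rerouting, the forecast capacity cut, the last-mile inventory shortage, the warehouse forecast stockout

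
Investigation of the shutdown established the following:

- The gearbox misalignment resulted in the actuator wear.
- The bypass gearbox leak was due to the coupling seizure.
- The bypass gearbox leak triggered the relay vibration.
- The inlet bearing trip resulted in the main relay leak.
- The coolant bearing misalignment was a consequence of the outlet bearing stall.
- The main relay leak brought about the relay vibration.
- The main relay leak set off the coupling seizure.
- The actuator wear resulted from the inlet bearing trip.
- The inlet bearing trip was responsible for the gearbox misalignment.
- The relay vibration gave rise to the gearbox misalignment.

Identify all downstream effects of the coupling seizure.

Direct effects: the bypass gearbox leak.
2 steps out: the relay vibration.
3 steps out: the gearbox misalignment.
4 steps out: the actuator wear.
Not reachable from it: the outlet bearing stall, the inlet bearing trip, the main relay leak, the coolant bearing misalignment.

the actuator wear, the bypass gearbox leak, the gearbox misalignment, the relay vibration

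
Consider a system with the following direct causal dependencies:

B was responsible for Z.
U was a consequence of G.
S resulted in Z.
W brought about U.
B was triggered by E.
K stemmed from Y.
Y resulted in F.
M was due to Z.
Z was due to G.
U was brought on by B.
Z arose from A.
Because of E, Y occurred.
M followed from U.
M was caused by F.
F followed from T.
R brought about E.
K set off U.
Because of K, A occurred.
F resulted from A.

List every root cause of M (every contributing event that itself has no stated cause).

G, R, S, T, W

Tracing upstream from M: M ← F ← T.
A separate upstream branch: M ← Z ← G.
A separate upstream branch: M ← Z ← B ← E ← R.
A separate upstream branch: M ← Z ← S.
A separate upstream branch: M ← U ← W.
Each of those chain origins has no stated cause.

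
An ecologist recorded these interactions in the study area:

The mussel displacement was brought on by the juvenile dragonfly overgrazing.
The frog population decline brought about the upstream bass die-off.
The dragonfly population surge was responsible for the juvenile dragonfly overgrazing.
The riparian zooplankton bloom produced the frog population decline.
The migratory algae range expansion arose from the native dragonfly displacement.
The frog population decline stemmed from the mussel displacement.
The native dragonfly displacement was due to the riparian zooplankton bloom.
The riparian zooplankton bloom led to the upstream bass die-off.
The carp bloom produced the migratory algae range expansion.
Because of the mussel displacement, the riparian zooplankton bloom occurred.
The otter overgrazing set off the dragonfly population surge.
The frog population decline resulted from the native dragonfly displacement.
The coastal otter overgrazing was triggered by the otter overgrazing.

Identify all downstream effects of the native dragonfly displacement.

Direct effects: the frog population decline, the migratory algae range expansion.
2 steps out: the upstream bass die-off.
Not reachable from it: the otter overgrazing, the dragonfly population surge, the coastal otter overgrazing, the juvenile dragonfly overgrazing, the mussel displacement, the riparian zooplankton bloom, the carp bloom.

the frog population decline, the migratory algae range expansion, the upstream bass die-off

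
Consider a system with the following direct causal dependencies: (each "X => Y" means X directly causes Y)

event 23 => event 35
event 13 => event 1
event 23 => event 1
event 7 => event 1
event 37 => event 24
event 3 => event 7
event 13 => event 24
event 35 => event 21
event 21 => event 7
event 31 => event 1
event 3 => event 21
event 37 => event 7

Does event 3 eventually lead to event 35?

Event 3 leads to event 21, event 7, event 1; event 35 is not among them.

No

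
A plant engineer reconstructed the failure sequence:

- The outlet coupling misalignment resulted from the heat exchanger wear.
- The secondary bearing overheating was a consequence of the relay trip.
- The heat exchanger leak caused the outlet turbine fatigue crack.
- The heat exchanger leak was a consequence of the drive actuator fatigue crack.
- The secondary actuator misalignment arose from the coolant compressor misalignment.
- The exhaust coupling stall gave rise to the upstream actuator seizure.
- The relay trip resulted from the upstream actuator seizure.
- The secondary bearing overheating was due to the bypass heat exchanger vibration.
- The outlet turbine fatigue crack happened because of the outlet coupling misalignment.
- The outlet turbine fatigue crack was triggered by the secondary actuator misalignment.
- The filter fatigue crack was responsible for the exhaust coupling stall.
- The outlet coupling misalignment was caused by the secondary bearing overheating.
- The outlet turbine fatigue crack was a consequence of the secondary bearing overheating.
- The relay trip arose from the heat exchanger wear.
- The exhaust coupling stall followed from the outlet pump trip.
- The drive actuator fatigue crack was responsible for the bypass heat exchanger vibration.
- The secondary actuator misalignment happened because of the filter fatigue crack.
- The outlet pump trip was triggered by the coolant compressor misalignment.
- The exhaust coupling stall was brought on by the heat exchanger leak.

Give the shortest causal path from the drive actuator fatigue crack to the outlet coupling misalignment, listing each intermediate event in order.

the drive actuator fatigue crack → the bypass heat exchanger vibration
the bypass heat exchanger vibration → the secondary bearing overheating
the secondary bearing overheating → the outlet coupling misalignment
Length: 3 steps.

the drive actuator fatigue crack → the bypass heat exchanger vibration → the secondary bearing overheating → the outlet coupling misalignment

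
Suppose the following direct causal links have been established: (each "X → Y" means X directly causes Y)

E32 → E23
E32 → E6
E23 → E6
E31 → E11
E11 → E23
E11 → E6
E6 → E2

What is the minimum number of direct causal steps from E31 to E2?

3

Shortest chain: E31 → E11 → E6 → E2.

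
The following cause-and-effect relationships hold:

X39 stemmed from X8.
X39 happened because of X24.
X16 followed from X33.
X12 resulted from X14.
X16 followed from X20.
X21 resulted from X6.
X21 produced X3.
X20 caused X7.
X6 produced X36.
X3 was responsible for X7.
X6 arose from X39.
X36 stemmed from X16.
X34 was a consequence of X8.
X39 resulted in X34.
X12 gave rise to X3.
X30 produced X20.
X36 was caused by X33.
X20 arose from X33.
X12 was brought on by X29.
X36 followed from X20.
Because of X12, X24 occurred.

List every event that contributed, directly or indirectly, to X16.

X20, X30, X33

Immediate causes of X16: X33, X20.
Further upstream: X30.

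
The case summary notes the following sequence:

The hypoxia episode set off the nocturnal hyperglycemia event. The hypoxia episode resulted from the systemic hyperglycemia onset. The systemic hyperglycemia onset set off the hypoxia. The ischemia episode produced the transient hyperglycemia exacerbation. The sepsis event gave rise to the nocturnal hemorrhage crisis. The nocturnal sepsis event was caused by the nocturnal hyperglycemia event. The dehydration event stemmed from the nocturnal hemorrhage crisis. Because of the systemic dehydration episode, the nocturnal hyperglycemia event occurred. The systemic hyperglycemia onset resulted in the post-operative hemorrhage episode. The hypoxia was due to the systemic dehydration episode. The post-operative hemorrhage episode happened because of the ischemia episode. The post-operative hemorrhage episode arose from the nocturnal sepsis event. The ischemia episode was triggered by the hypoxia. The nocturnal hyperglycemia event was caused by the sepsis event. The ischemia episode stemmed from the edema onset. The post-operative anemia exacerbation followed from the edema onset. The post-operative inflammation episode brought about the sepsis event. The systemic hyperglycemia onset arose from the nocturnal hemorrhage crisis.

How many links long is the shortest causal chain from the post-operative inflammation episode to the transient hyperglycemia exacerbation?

6

Shortest chain: the post-operative inflammation episode → the sepsis event → the nocturnal hemorrhage crisis → the systemic hyperglycemia onset → the hypoxia → the ischemia episode → the transient hyperglycemia exacerbation.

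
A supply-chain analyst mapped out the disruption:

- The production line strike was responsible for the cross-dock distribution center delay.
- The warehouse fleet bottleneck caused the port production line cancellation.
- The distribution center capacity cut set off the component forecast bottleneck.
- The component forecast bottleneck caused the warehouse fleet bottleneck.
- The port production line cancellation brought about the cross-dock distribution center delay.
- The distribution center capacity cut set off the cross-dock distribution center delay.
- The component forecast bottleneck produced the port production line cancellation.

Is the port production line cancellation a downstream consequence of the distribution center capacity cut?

Yes

There is a causal chain: the distribution center capacity cut → the component forecast bottleneck → the port production line cancellation.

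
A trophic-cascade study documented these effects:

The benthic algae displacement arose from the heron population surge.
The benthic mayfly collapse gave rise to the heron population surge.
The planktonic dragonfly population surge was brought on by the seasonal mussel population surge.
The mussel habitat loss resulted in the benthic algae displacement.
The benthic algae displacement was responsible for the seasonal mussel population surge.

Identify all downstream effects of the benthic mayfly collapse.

Direct effects: the heron population surge.
2 steps out: the benthic algae displacement.
3 steps out: the seasonal mussel population surge.
4 steps out: the planktonic dragonfly population surge.
Not reachable from it: the mussel habitat loss.

the benthic algae displacement, the heron population surge, the planktonic dragonfly population surge, the seasonal mussel population surge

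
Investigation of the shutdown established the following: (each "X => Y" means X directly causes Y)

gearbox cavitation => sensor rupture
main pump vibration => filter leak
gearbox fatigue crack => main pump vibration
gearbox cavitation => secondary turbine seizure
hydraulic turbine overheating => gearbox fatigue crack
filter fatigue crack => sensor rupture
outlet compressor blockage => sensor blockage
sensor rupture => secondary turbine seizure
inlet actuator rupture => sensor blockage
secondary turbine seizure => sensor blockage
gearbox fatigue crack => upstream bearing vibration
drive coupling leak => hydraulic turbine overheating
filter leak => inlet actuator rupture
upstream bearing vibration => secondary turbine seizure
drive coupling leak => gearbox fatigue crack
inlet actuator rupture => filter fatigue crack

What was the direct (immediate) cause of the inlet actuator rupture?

the filter leak

Upstream contributors include the drive coupling leak, the hydraulic turbine overheating, the gearbox fatigue crack, the main pump vibration, but only the filter leak feeds directly into the inlet actuator rupture.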